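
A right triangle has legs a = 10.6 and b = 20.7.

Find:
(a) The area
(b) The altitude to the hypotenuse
(a) The legs are perpendicular, so Area = ½·a·b = ½·10.6·20.7 = ½·219.42 = 109.71
(b) Hypotenuse c = √(a² + b²) = √(112.36 + 428.49) = √540.85 ≈ 23.2562
    Area = ½·c·h_c  ⇒  h_c = 2·Area/c = 219.42/23.2562 ≈ 9.43491

Area = 109.71, h_c = 9.435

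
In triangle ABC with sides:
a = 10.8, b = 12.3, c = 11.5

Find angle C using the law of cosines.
c² = a² + b² − 2ab·cos(C)  ⇒  cos(C) = (a² + b² − c²)/(2ab)
cos(C) = (10.8² + 12.3² − 11.5²)/(2·10.8·12.3) = (116.64 + 151.29 − 132.25)/265.68 = 135.68/265.68 ≈ 0.51069
C = arccos(0.51069) ≈ 59.2902°

C = 59.29°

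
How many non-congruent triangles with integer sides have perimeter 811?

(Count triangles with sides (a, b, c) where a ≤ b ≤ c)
Let a ≤ b ≤ c with a + b + c = 811. The only binding inequality is a + b > c, i.e. 811 − c > c, so c < 811/2; and c ≥ 811/3 since c is the largest side.
So 271 ≤ c ≤ 405. For each c, b runs from ⌈(811 − c)/2⌉ up to c (then a = 811 − b − c satisfies 1 ≤ a ≤ b automatically), giving c − ⌈(811 − c)/2⌉ + 1 choices.
Summing over c: 2 + 3 + 5 + 6 + … + 201 + 203  (135 terms, c = 271, …, 405) = 13804
Check (closed form: nearest integer to p²/48 for even p, (p+3)²/48 for odd p): (811+3)²/48 = 814²/48 = 662596/48 ≈ 13804.08 → 13804

13804 triangles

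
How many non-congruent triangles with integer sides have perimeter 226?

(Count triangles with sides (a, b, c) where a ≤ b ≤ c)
Let a ≤ b ≤ c with a + b + c = 226. The only binding inequality is a + b > c, i.e. 226 − c > c, so c < 226/2; and c ≥ 226/3 since c is the largest side.
So 76 ≤ c ≤ 112. For each c, b runs from ⌈(226 − c)/2⌉ up to c (then a = 226 − b − c satisfies 1 ≤ a ≤ b automatically), giving c − ⌈(226 − c)/2⌉ + 1 choices.
Summing over c: 2 + 3 + 5 + 6 + … + 54 + 56  (37 terms, c = 76, …, 112) = 1064
Check (closed form: nearest integer to p²/48 for even p, (p+3)²/48 for odd p): 226²/48 = 51076/48 ≈ 1064.08 → 1064

1064 triangles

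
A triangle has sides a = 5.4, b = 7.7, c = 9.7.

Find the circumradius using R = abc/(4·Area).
First find the area with Heron's formula.
s = (5.4 + 7.7 + 9.7)/2 = 11.4
Area = √(s(s−a)(s−b)(s−c)) = √(11.4·6·3.7·1.7) ≈ √430.236 ≈ 20.7421
abc = 5.4·7.7·9.7 = 403.326
R = abc/(4·Area) ≈ 403.326/(4·20.7421) = 403.326/82.9685 ≈ 4.86119

R = 4.861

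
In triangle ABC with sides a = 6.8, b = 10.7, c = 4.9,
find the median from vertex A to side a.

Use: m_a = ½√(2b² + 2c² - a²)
m_a = ½√(2·10.7² + 2·4.9² − 6.8²) = ½√(2·114.49 + 2·24.01 − 46.24) = ½√(228.98 + 48.02 − 46.24) = ½√230.76
√230.76 ≈ 15.1908, so m_a ≈ 7.59539

m_a = 7.595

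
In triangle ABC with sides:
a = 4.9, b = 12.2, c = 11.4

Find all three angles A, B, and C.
Law of cosines for each angle (a² = 24.01, b² = 148.84, c² = 129.96):
cos(A) = (b² + c² − a²)/(2bc) = (148.84 + 129.96 − 24.01)/(2·12.2·11.4) = 254.79/278.16 ≈ 0.915984  ⇒  A ≈ 23.6542°
cos(B) = (a² + c² − b²)/(2ac) = (24.01 + 129.96 − 148.84)/(2·4.9·11.4) = 5.13/111.72 ≈ 0.0459184  ⇒  B ≈ 87.3681°
cos(C) = (a² + b² − c²)/(2ab) = (24.01 + 148.84 − 129.96)/(2·4.9·12.2) = 42.89/119.56 ≈ 0.358732  ⇒  C ≈ 68.9777°
Check: A + B + C ≈ 180°

A = 23.65°, B = 87.37°, C = 68.98°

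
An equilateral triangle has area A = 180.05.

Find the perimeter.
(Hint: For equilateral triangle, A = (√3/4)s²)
A = (√3/4)s²  ⇒  s² = 4A/√3 = 4·180.05/√3 = 720.2/1.73205 ≈ 415.808
s ≈ √415.808 ≈ 20.3914
Perimeter = 3s ≈ 3·20.3914 ≈ 61.1741

Perimeter = 61.17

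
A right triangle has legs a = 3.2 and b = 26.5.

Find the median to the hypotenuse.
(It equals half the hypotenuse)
Hypotenuse c = √(a² + b²) = √(10.24 + 702.25) = √712.49 ≈ 26.6925
Median to hypotenuse = c/2 ≈ 26.6925/2 ≈ 13.3463

Median = 13.35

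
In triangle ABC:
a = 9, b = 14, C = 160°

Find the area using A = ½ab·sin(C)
A = ½·a·b·sin(C) = ½·9·14·sin(160°)
sin(160°) ≈ 0.34202
A ≈ ½·126·0.34202 = 63·0.34202 ≈ 21.5473

Area = 21.55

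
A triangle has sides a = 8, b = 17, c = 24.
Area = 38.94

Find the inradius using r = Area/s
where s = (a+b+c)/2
s = (8 + 17 + 24)/2 = 49/2 = 24.5
r = Area/s = 38.94/24.5 ≈ 1.58939

r = 1.589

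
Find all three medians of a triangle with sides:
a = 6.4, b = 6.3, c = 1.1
Median formula: m_a = ½√(2b² + 2c² − a²) (and cyclically). a² = 40.96, b² = 39.69, c² = 1.21.
m_a = ½√(2·39.69 + 2·1.21 − 40.96) = ½√40.84 ≈ ½·6.39062 ≈ 3.19531
m_b = ½√(2·40.96 + 2·1.21 − 39.69) = ½√44.65 ≈ ½·6.68207 ≈ 3.34103
m_c = ½√(2·40.96 + 2·39.69 − 1.21) = ½√160.09 ≈ ½·12.6527 ≈ 6.32633

m_a = 3.195, m_b = 3.341, m_c = 6.326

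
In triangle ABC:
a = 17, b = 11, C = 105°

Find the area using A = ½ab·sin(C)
A = ½·a·b·sin(C) = ½·17·11·sin(105°)
sin(105°) ≈ 0.965926
A ≈ ½·187·0.965926 = 93.5·0.965926 ≈ 90.3141

Area = 90.31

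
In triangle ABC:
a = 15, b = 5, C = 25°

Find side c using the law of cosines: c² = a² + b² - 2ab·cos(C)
c² = 15² + 5² − 2·15·5·cos(25°)
cos(25°) ≈ 0.906308
c² ≈ 225 + 25 − 150·(0.906308) ≈ 250 − 135.946 ≈ 114.054
c ≈ √114.054 ≈ 10.6796

c = 10.68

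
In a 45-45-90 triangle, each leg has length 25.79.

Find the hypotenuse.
In a 45-45-90 triangle the sides are in ratio 1 : 1 : √2, so hypotenuse = leg·√2.
Hypotenuse = 25.79·√2 ≈ 25.79·1.41421 ≈ 36.4726

Hypotenuse = 25.79√2 = 36.47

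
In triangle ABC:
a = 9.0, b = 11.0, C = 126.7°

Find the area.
Two sides and the included angle (SAS): A = ½·a·b·sin(C) = ½·9.0·11.0·sin(126.7°)
sin(126.7°) ≈ 0.801776
A ≈ ½·99·0.801776 = 49.5·0.801776 ≈ 39.6879

Area = 39.69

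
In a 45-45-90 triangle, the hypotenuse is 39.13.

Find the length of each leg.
In a 45-45-90 triangle hypotenuse = leg·√2, so leg = hypotenuse/√2.
Leg = 39.13/√2 ≈ 39.13/1.41421 ≈ 27.6691

Each leg = 27.67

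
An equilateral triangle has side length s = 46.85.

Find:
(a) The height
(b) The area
(a) The height splits the triangle into two 30-60-90 halves: h = s·√3/2 = 46.85·1.73205/2 ≈ 81.1466/2 ≈ 40.5733
(b) Area = (√3/4)·s² = (√3/4)·46.85² = (√3/4)·2194.9225 ≈ 0.433013·2194.9225 ≈ 950.429

Height = 40.57, Area = 950.4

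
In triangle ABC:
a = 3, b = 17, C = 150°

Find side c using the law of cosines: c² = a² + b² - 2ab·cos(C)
c² = 3² + 17² − 2·3·17·cos(150°)
cos(150°) ≈ -0.866025
c² ≈ 9 + 289 − 102·(-0.866025) ≈ 298 + 88.3346 ≈ 386.335
c ≈ √386.335 ≈ 19.6554

c = 19.66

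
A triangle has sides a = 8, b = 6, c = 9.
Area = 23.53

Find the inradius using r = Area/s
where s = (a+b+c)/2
s = (8 + 6 + 9)/2 = 23/2 = 11.5
r = Area/s = 23.53/11.5 ≈ 2.04609

r = 2.046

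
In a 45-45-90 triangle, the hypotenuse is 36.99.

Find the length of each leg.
In a 45-45-90 triangle hypotenuse = leg·√2, so leg = hypotenuse/√2.
Leg = 36.99/√2 ≈ 36.99/1.41421 ≈ 26.1559

Each leg = 26.16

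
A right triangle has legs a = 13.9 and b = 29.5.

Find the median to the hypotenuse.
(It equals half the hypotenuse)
Hypotenuse c = √(a² + b²) = √(193.21 + 870.25) = √1063.46 ≈ 32.6107
Median to hypotenuse = c/2 ≈ 32.6107/2 ≈ 16.3054

Median = 16.31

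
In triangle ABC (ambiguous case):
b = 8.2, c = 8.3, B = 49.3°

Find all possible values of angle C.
b/sin(B) = c/sin(C)  ⇒  sin(C) = c·sin(B)/b = 8.3·sin(49.3°)/8.2
sin(49.3°) ≈ 0.758134
sin(C) ≈ 8.3·0.758134/8.2 ≈ 6.29251/8.2 ≈ 0.76738
Candidate 1: C₁ = arcsin(0.76738) ≈ 50.1192°  →  A = 180° − 49.3° − 50.1192° ≈ 80.5808° > 0, valid
Candidate 2: C₂ = 180° − C₁ ≈ 129.881°  →  A = 180° − 49.3° − 129.881° ≈ 0.819184° > 0, valid

C = 50.12° or C = 129.9° (two solutions)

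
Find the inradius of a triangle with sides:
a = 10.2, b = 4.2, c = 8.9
r = Area/s where s is the semi-perimeter.
s = (10.2 + 4.2 + 8.9)/2 = 23.3/2 = 11.65
Area = √(s(s−a)(s−b)(s−c)) = √(11.65·1.45·7.45·2.75) ≈ √346.085 ≈ 18.6034
r ≈ 18.6034/11.65 ≈ 1.59686

r = 1.597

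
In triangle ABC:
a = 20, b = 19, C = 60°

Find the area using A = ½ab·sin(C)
A = ½·a·b·sin(C) = ½·20·19·sin(60°)
sin(60°) ≈ 0.866025
A ≈ ½·380·0.866025 = 190·0.866025 ≈ 164.545

Area = 164.5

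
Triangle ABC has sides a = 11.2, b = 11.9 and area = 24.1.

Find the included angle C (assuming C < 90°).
Area = ½·a·b·sin(C)  ⇒  sin(C) = 2·Area/(a·b) = 2·24.1/(11.2·11.9) = 48.2/133.28 ≈ 0.361645
C = arcsin(0.361645) ≈ 21.2012° (taking the acute solution since C < 90°)

C = 21.2°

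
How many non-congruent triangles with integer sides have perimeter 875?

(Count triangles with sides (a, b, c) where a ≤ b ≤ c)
Let a ≤ b ≤ c with a + b + c = 875. The only binding inequality is a + b > c, i.e. 875 − c > c, so c < 875/2; and c ≥ 875/3 since c is the largest side.
So 292 ≤ c ≤ 437. For each c, b runs from ⌈(875 − c)/2⌉ up to c (then a = 875 − b − c satisfies 1 ≤ a ≤ b automatically), giving c − ⌈(875 − c)/2⌉ + 1 choices.
Summing over c: 1 + 3 + 4 + 6 + … + 217 + 219  (146 terms, c = 292, …, 437) = 16060
Check (closed form: nearest integer to p²/48 for even p, (p+3)²/48 for odd p): (875+3)²/48 = 878²/48 = 770884/48 ≈ 16060.08 → 16060

16060 triangles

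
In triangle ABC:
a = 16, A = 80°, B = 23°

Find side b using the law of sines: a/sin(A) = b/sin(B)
a/sin(A) = b/sin(B)  ⇒  b = a·sin(B)/sin(A) = 16·sin(23°)/sin(80°)
sin(23°) ≈ 0.390731, sin(80°) ≈ 0.984808
b ≈ 16·0.390731/0.984808 ≈ 6.2517/0.984808 ≈ 6.34814

b = 6.348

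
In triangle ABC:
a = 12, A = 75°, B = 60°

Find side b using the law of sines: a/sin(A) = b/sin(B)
a/sin(A) = b/sin(B)  ⇒  b = a·sin(B)/sin(A) = 12·sin(60°)/sin(75°)
sin(60°) ≈ 0.866025, sin(75°) ≈ 0.965926
b ≈ 12·0.866025/0.965926 ≈ 10.3923/0.965926 ≈ 10.7589

b = 10.76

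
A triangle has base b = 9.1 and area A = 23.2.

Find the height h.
A = ½·b·h  ⇒  h = 2A/b = 2·23.2/9.1 = 46.4/9.1 ≈ 5.0989

h = 5.099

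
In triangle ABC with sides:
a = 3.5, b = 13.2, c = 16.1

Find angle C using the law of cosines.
c² = a² + b² − 2ab·cos(C)  ⇒  cos(C) = (a² + b² − c²)/(2ab)
cos(C) = (3.5² + 13.2² − 16.1²)/(2·3.5·13.2) = (12.25 + 174.24 − 259.21)/92.4 = -72.72/92.4 ≈ -0.787013
C = arccos(-0.787013) ≈ 141.907°

C = 141.9°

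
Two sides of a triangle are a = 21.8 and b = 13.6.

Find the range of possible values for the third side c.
Triangle inequality: |a − b| < c < a + b
|a − b| = |21.8 − 13.6| = 8.2
a + b = 21.8 + 13.6 = 35.4

8.2 < c < 35.4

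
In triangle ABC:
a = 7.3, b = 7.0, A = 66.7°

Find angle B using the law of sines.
a/sin(A) = b/sin(B)  ⇒  sin(B) = b·sin(A)/a = 7.0·sin(66.7°)/7.3
sin(66.7°) ≈ 0.918446
sin(B) ≈ 7.0·0.918446/7.3 ≈ 6.42912/7.3 ≈ 0.880702
B = arcsin(0.880702) ≈ 61.7272°
(Since b ≤ a we need B ≤ A, so the obtuse alternative 180° − 61.7272° ≈ 118.273° is rejected.)

B = 61.73°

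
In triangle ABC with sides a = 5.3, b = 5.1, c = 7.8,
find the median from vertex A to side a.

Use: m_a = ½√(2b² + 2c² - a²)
m_a = ½√(2·5.1² + 2·7.8² − 5.3²) = ½√(2·26.01 + 2·60.84 − 28.09) = ½√(52.02 + 121.68 − 28.09) = ½√145.61
√145.61 ≈ 12.0669, so m_a ≈ 6.03345

m_a = 6.033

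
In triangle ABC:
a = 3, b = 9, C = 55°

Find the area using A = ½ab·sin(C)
A = ½·a·b·sin(C) = ½·3·9·sin(55°)
sin(55°) ≈ 0.819152
A ≈ ½·27·0.819152 = 13.5·0.819152 ≈ 11.0586

Area = 11.06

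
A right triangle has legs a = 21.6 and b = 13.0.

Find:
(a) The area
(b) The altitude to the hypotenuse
(a) The legs are perpendicular, so Area = ½·a·b = ½·21.6·13.0 = ½·280.8 = 140.4
(b) Hypotenuse c = √(a² + b²) = √(466.56 + 169) = √635.56 ≈ 25.2103
    Area = ½·c·h_c  ⇒  h_c = 2·Area/c = 280.8/25.2103 ≈ 11.1383

Area = 140.4, h_c = 11.14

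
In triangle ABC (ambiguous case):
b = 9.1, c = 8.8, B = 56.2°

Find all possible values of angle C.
b/sin(B) = c/sin(C)  ⇒  sin(C) = c·sin(B)/b = 8.8·sin(56.2°)/9.1
sin(56.2°) ≈ 0.830984
sin(C) ≈ 8.8·0.830984/9.1 ≈ 7.31266/9.1 ≈ 0.803589
Candidate 1: C₁ = arcsin(0.803589) ≈ 53.4742°  →  A = 180° − 56.2° − 53.4742° ≈ 70.3258° > 0, valid
Candidate 2: C₂ = 180° − C₁ ≈ 126.526°  →  A = 180° − 56.2° − 126.526° ≈ -2.7258° ≤ 0, not a valid triangle

C = 53.47° (one solution)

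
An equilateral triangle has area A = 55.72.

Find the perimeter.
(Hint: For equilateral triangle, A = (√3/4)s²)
A = (√3/4)s²  ⇒  s² = 4A/√3 = 4·55.72/√3 = 222.88/1.73205 ≈ 128.68
s ≈ √128.68 ≈ 11.3437
Perimeter = 3s ≈ 3·11.3437 ≈ 34.0311

Perimeter = 34.03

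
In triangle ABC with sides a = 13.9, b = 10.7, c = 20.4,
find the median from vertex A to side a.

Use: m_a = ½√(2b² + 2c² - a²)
m_a = ½√(2·10.7² + 2·20.4² − 13.9²) = ½√(2·114.49 + 2·416.16 − 193.21) = ½√(228.98 + 832.32 − 193.21) = ½√868.09
√868.09 ≈ 29.4634, so m_a ≈ 14.7317

m_a = 14.73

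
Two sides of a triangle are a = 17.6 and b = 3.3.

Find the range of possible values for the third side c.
Triangle inequality: |a − b| < c < a + b
|a − b| = |17.6 − 3.3| = 14.3
a + b = 17.6 + 3.3 = 20.9

14.3 < c < 20.9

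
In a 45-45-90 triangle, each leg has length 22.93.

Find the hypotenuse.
In a 45-45-90 triangle the sides are in ratio 1 : 1 : √2, so hypotenuse = leg·√2.
Hypotenuse = 22.93·√2 ≈ 22.93·1.41421 ≈ 32.4279

Hypotenuse = 22.93√2 = 32.43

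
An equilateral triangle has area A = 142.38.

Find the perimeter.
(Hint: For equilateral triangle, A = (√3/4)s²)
A = (√3/4)s²  ⇒  s² = 4A/√3 = 4·142.38/√3 = 569.52/1.73205 ≈ 328.813
s ≈ √328.813 ≈ 18.1332
Perimeter = 3s ≈ 3·18.1332 ≈ 54.3996

Perimeter = 54.4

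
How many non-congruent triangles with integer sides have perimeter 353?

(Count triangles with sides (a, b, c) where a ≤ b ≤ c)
Let a ≤ b ≤ c with a + b + c = 353. The only binding inequality is a + b > c, i.e. 353 − c > c, so c < 353/2; and c ≥ 353/3 since c is the largest side.
So 118 ≤ c ≤ 176. For each c, b runs from ⌈(353 − c)/2⌉ up to c (then a = 353 − b − c satisfies 1 ≤ a ≤ b automatically), giving c − ⌈(353 − c)/2⌉ + 1 choices.
Summing over c: 1 + 3 + 4 + 6 + … + 87 + 88  (59 terms, c = 118, …, 176) = 2640
Check (closed form: nearest integer to p²/48 for even p, (p+3)²/48 for odd p): (353+3)²/48 = 356²/48 = 126736/48 ≈ 2640.33 → 2640

2640 triangles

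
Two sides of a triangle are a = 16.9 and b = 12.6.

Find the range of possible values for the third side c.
Triangle inequality: |a − b| < c < a + b
|a − b| = |16.9 − 12.6| = 4.3
a + b = 16.9 + 12.6 = 29.5

4.3 < c < 29.5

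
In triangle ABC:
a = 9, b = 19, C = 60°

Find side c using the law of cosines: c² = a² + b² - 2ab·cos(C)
c² = 9² + 19² − 2·9·19·cos(60°)
cos(60°) ≈ 0.5
c² ≈ 81 + 361 − 342·(0.5) ≈ 442 − 171 ≈ 271
c ≈ √271 ≈ 16.4621

c = 16.46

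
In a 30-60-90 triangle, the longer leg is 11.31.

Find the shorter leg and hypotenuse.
In a 30-60-90 triangle the sides are in ratio 1 : √3 : 2, so short leg = long leg/√3 and hypotenuse = 2·(short leg).
Short leg = 11.31/√3 ≈ 11.31/1.73205 ≈ 6.52983
Hypotenuse = 2·6.52983 ≈ 13.0597

Short leg = 6.53, Hypotenuse = 13.06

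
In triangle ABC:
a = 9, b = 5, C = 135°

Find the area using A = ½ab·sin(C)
A = ½·a·b·sin(C) = ½·9·5·sin(135°)
sin(135°) ≈ 0.707107
A ≈ ½·45·0.707107 = 22.5·0.707107 ≈ 15.9099

Area = 15.91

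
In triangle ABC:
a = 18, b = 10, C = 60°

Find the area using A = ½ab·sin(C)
A = ½·a·b·sin(C) = ½·18·10·sin(60°)
sin(60°) ≈ 0.866025
A ≈ ½·180·0.866025 = 90·0.866025 ≈ 77.9423

Area = 77.94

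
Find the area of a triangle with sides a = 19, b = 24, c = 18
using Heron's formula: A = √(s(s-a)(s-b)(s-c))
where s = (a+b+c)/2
s = (19 + 24 + 18)/2 = 61/2 = 30.5
s − a = 11.5, s − b = 6.5, s − c = 12.5
s(s−a)(s−b)(s−c) = 30.5·11.5·6.5·12.5 = 28498.4375
Area = √28498.4375 ≈ 168.815

s = 30.5, Area = 168.8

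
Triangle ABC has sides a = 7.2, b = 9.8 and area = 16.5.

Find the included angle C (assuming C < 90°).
Area = ½·a·b·sin(C)  ⇒  sin(C) = 2·Area/(a·b) = 2·16.5/(7.2·9.8) = 33/70.56 ≈ 0.467687
C = arcsin(0.467687) ≈ 27.8843° (taking the acute solution since C < 90°)

C = 27.88°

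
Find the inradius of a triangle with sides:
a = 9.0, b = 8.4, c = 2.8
r = Area/s where s is the semi-perimeter.
s = (9.0 + 8.4 + 2.8)/2 = 20.2/2 = 10.1
Area = √(s(s−a)(s−b)(s−c)) = √(10.1·1.1·1.7·7.3) ≈ √137.875 ≈ 11.742
r ≈ 11.742/10.1 ≈ 1.16258

r = 1.163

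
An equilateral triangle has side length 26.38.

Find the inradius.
r = Area/s with s the semi-perimeter.
Area = (√3/4)·26.38² = (√3/4)·695.9044 ≈ 0.433013·695.9044 ≈ 301.335
s = 3·26.38/2 = 39.57
r ≈ 301.335/39.57 ≈ 7.61525
(Equivalently r = side/(2√3) = 26.38/3.4641 ≈ 7.61525.)

r = 7.615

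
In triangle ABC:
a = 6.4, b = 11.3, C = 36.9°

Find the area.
Two sides and the included angle (SAS): A = ½·a·b·sin(C) = ½·6.4·11.3·sin(36.9°)
sin(36.9°) ≈ 0.60042
A ≈ ½·72.32·0.60042 = 36.16·0.60042 ≈ 21.7112

Area = 21.71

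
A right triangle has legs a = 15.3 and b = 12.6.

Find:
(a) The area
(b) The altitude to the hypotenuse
(a) The legs are perpendicular, so Area = ½·a·b = ½·15.3·12.6 = ½·192.78 = 96.39
(b) Hypotenuse c = √(a² + b²) = √(234.09 + 158.76) = √392.85 ≈ 19.8204
    Area = ½·c·h_c  ⇒  h_c = 2·Area/c = 192.78/19.8204 ≈ 9.72632

Area = 96.39, h_c = 9.726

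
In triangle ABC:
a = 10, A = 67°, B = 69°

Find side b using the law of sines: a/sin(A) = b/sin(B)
a/sin(A) = b/sin(B)  ⇒  b = a·sin(B)/sin(A) = 10·sin(69°)/sin(67°)
sin(69°) ≈ 0.93358, sin(67°) ≈ 0.920505
b ≈ 10·0.93358/0.920505 ≈ 9.3358/0.920505 ≈ 10.142

b = 10.14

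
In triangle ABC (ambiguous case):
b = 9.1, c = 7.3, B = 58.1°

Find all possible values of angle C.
b/sin(B) = c/sin(C)  ⇒  sin(C) = c·sin(B)/b = 7.3·sin(58.1°)/9.1
sin(58.1°) ≈ 0.848972
sin(C) ≈ 7.3·0.848972/9.1 ≈ 6.19749/9.1 ≈ 0.681043
Candidate 1: C₁ = arcsin(0.681043) ≈ 42.9252°  →  A = 180° − 58.1° − 42.9252° ≈ 78.9748° > 0, valid
Candidate 2: C₂ = 180° − C₁ ≈ 137.075°  →  A = 180° − 58.1° − 137.075° ≈ -15.1748° ≤ 0, not a valid triangle

C = 42.93° (one solution)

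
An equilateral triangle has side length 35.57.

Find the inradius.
r = Area/s with s the semi-perimeter.
Area = (√3/4)·35.57² = (√3/4)·1265.2249 ≈ 0.433013·1265.2249 ≈ 547.858
s = 3·35.57/2 = 53.355
r ≈ 547.858/53.355 ≈ 10.2682
(Equivalently r = side/(2√3) = 35.57/3.4641 ≈ 10.2682.)

r = 10.27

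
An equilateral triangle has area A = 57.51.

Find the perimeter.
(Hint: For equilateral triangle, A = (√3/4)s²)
A = (√3/4)s²  ⇒  s² = 4A/√3 = 4·57.51/√3 = 230.04/1.73205 ≈ 132.814
s ≈ √132.814 ≈ 11.5245
Perimeter = 3s ≈ 3·11.5245 ≈ 34.5734

Perimeter = 34.57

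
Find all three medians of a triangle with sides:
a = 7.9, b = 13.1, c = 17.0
Median formula: m_a = ½√(2b² + 2c² − a²) (and cyclically). a² = 62.41, b² = 171.61, c² = 289.
m_a = ½√(2·171.61 + 2·289 − 62.41) = ½√858.81 ≈ ½·29.3055 ≈ 14.6527
m_b = ½√(2·62.41 + 2·289 − 171.61) = ½√531.21 ≈ ½·23.048 ≈ 11.524
m_c = ½√(2·62.41 + 2·171.61 − 289) = ½√179.04 ≈ ½·13.3806 ≈ 6.69029

m_a = 14.65, m_b = 11.52, m_c = 6.69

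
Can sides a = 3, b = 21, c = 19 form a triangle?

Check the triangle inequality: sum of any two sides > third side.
a + b vs c: 3 + 21 = 24 > 19  ✓
a + c vs b: 3 + 19 = 22 > 21  ✓
b + c vs a: 21 + 19 = 40 > 3  ✓

Yes, triangle inequality satisfied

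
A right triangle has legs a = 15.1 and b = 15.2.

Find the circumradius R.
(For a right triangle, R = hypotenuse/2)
Hypotenuse c = √(a² + b²) = √(228.01 + 231.04) = √459.05 ≈ 21.4255
R = c/2 ≈ 21.4255/2 ≈ 10.7127

R = 10.71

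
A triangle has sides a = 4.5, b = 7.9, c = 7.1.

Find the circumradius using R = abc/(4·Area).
First find the area with Heron's formula.
s = (4.5 + 7.9 + 7.1)/2 = 9.75
Area = √(s(s−a)(s−b)(s−c)) = √(9.75·5.25·1.85·2.65) ≈ √250.947 ≈ 15.8413
abc = 4.5·7.9·7.1 = 252.405
R = abc/(4·Area) ≈ 252.405/(4·15.8413) = 252.405/63.3652 ≈ 3.98334

R = 3.983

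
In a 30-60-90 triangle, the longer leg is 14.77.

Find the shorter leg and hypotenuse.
In a 30-60-90 triangle the sides are in ratio 1 : √3 : 2, so short leg = long leg/√3 and hypotenuse = 2·(short leg).
Short leg = 14.77/√3 ≈ 14.77/1.73205 ≈ 8.52746
Hypotenuse = 2·8.52746 ≈ 17.0549

Short leg = 8.527, Hypotenuse = 17.05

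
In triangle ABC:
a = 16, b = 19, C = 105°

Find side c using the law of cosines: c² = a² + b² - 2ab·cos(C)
c² = 16² + 19² − 2·16·19·cos(105°)
cos(105°) ≈ -0.258819
c² ≈ 256 + 361 − 608·(-0.258819) ≈ 617 + 157.362 ≈ 774.362
c ≈ √774.362 ≈ 27.8274

c = 27.83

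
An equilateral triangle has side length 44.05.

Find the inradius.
r = Area/s with s the semi-perimeter.
Area = (√3/4)·44.05² = (√3/4)·1940.4025 ≈ 0.433013·1940.4025 ≈ 840.219
s = 3·44.05/2 = 66.075
r ≈ 840.219/66.075 ≈ 12.7161
(Equivalently r = side/(2√3) = 44.05/3.4641 ≈ 12.7161.)

r = 12.72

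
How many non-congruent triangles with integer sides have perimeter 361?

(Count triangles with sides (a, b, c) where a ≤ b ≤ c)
Let a ≤ b ≤ c with a + b + c = 361. The only binding inequality is a + b > c, i.e. 361 − c > c, so c < 361/2; and c ≥ 361/3 since c is the largest side.
So 121 ≤ c ≤ 180. For each c, b runs from ⌈(361 − c)/2⌉ up to c (then a = 361 − b − c satisfies 1 ≤ a ≤ b automatically), giving c − ⌈(361 − c)/2⌉ + 1 choices.
Summing over c: 2 + 3 + 5 + 6 + … + 89 + 90  (60 terms, c = 121, …, 180) = 2760
Check (closed form: nearest integer to p²/48 for even p, (p+3)²/48 for odd p): (361+3)²/48 = 364²/48 = 132496/48 ≈ 2760.33 → 2760

2760 triangles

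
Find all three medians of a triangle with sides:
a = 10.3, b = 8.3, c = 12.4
Median formula: m_a = ½√(2b² + 2c² − a²) (and cyclically). a² = 106.09, b² = 68.89, c² = 153.76.
m_a = ½√(2·68.89 + 2·153.76 − 106.09) = ½√339.21 ≈ ½·18.4177 ≈ 9.20883
m_b = ½√(2·106.09 + 2·153.76 − 68.89) = ½√450.81 ≈ ½·21.2323 ≈ 10.6161
m_c = ½√(2·106.09 + 2·68.89 − 153.76) = ½√196.2 ≈ ½·14.0071 ≈ 7.00357

m_a = 9.209, m_b = 10.62, m_c = 7.004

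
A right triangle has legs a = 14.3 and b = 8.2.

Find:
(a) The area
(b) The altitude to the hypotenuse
(a) The legs are perpendicular, so Area = ½·a·b = ½·14.3·8.2 = ½·117.26 = 58.63
(b) Hypotenuse c = √(a² + b²) = √(204.49 + 67.24) = √271.73 ≈ 16.4842
    Area = ½·c·h_c  ⇒  h_c = 2·Area/c = 117.26/16.4842 ≈ 7.11346

Area = 58.63, h_c = 7.113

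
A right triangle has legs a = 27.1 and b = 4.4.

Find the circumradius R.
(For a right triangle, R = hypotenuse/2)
Hypotenuse c = √(a² + b²) = √(734.41 + 19.36) = √753.77 ≈ 27.4549
R = c/2 ≈ 27.4549/2 ≈ 13.7274

R = 13.73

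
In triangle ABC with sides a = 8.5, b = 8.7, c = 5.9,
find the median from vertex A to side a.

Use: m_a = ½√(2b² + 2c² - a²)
m_a = ½√(2·8.7² + 2·5.9² − 8.5²) = ½√(2·75.69 + 2·34.81 − 72.25) = ½√(151.38 + 69.62 − 72.25) = ½√148.75
√148.75 ≈ 12.1963, so m_a ≈ 6.09816

m_a = 6.098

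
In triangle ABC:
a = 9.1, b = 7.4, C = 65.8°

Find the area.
Two sides and the included angle (SAS): A = ½·a·b·sin(C) = ½·9.1·7.4·sin(65.8°)
sin(65.8°) ≈ 0.91212
A ≈ ½·67.34·0.91212 = 33.67·0.91212 ≈ 30.7111

Area = 30.71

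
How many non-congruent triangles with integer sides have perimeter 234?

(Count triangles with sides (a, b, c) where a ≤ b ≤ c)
Let a ≤ b ≤ c with a + b + c = 234. The only binding inequality is a + b > c, i.e. 234 − c > c, so c < 234/2; and c ≥ 234/3 since c is the largest side.
So 78 ≤ c ≤ 116. For each c, b runs from ⌈(234 − c)/2⌉ up to c (then a = 234 − b − c satisfies 1 ≤ a ≤ b automatically), giving c − ⌈(234 − c)/2⌉ + 1 choices.
Summing over c: 1 + 2 + 4 + 5 + … + 56 + 58  (39 terms, c = 78, …, 116) = 1141
Check (closed form: nearest integer to p²/48 for even p, (p+3)²/48 for odd p): 234²/48 = 54756/48 ≈ 1140.75 → 1141

1141 triangles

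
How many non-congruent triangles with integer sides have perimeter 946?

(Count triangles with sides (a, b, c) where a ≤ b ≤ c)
Let a ≤ b ≤ c with a + b + c = 946. The only binding inequality is a + b > c, i.e. 946 − c > c, so c < 946/2; and c ≥ 946/3 since c is the largest side.
So 316 ≤ c ≤ 472. For each c, b runs from ⌈(946 − c)/2⌉ up to c (then a = 946 − b − c satisfies 1 ≤ a ≤ b automatically), giving c − ⌈(946 − c)/2⌉ + 1 choices.
Summing over c: 2 + 3 + 5 + 6 + … + 234 + 236  (157 terms, c = 316, …, 472) = 18644
Check (closed form: nearest integer to p²/48 for even p, (p+3)²/48 for odd p): 946²/48 = 894916/48 ≈ 18644.08 → 18644

18644 triangles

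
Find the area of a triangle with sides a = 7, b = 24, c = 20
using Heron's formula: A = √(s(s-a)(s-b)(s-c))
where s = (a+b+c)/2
s = (7 + 24 + 20)/2 = 51/2 = 25.5
s − a = 18.5, s − b = 1.5, s − c = 5.5
s(s−a)(s−b)(s−c) = 25.5·18.5·1.5·5.5 = 3891.9375
Area = √3891.9375 ≈ 62.3854

s = 25.5, Area = 62.39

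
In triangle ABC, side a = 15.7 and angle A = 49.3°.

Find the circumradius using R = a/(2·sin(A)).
R = a/(2·sin(A)) = 15.7/(2·sin(49.3°))
sin(49.3°) ≈ 0.758134
R ≈ 15.7/(2·0.758134) = 15.7/1.51627 ≈ 10.3544

R = 10.35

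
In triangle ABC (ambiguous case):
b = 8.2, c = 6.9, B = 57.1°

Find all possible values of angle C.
b/sin(B) = c/sin(C)  ⇒  sin(C) = c·sin(B)/b = 6.9·sin(57.1°)/8.2
sin(57.1°) ≈ 0.83962
sin(C) ≈ 6.9·0.83962/8.2 ≈ 5.79338/8.2 ≈ 0.706509
Candidate 1: C₁ = arcsin(0.706509) ≈ 44.9516°  →  A = 180° − 57.1° − 44.9516° ≈ 77.9484° > 0, valid
Candidate 2: C₂ = 180° − C₁ ≈ 135.048°  →  A = 180° − 57.1° − 135.048° ≈ -12.1484° ≤ 0, not a valid triangle

C = 44.95° (one solution)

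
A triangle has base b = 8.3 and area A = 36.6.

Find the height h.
A = ½·b·h  ⇒  h = 2A/b = 2·36.6/8.3 = 73.2/8.3 ≈ 8.81928

h = 8.819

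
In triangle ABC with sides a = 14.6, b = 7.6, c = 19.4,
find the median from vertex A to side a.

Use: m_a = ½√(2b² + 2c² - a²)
m_a = ½√(2·7.6² + 2·19.4² − 14.6²) = ½√(2·57.76 + 2·376.36 − 213.16) = ½√(115.52 + 752.72 − 213.16) = ½√655.08
√655.08 ≈ 25.5945, so m_a ≈ 12.7973

m_a = 12.8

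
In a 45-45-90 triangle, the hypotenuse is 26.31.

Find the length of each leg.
In a 45-45-90 triangle hypotenuse = leg·√2, so leg = hypotenuse/√2.
Leg = 26.31/√2 ≈ 26.31/1.41421 ≈ 18.604

Each leg = 18.6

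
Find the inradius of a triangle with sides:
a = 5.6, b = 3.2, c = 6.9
r = Area/s where s is the semi-perimeter.
s = (5.6 + 3.2 + 6.9)/2 = 15.7/2 = 7.85
Area = √(s(s−a)(s−b)(s−c)) = √(7.85·2.25·4.65·0.95) ≈ √78.0241 ≈ 8.83312
r ≈ 8.83312/7.85 ≈ 1.12524

r = 1.125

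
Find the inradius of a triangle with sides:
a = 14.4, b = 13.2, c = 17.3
r = Area/s where s is the semi-perimeter.
s = (14.4 + 13.2 + 17.3)/2 = 44.9/2 = 22.45
Area = √(s(s−a)(s−b)(s−c)) = √(22.45·8.05·9.25·5.15) ≈ √8609.17 ≈ 92.7856
r ≈ 92.7856/22.45 ≈ 4.13299

r = 4.133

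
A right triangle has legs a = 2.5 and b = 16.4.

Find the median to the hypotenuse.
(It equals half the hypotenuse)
Hypotenuse c = √(a² + b²) = √(6.25 + 268.96) = √275.21 ≈ 16.5895
Median to hypotenuse = c/2 ≈ 16.5895/2 ≈ 8.29473

Median = 8.295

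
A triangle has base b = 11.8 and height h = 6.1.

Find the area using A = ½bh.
A = ½·b·h = ½·11.8·6.1 = ½·71.98 = 35.99

Area = 35.99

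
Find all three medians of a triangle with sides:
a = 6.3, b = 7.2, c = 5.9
Median formula: m_a = ½√(2b² + 2c² − a²) (and cyclically). a² = 39.69, b² = 51.84, c² = 34.81.
m_a = ½√(2·51.84 + 2·34.81 − 39.69) = ½√133.61 ≈ ½·11.559 ≈ 5.77949
m_b = ½√(2·39.69 + 2·34.81 − 51.84) = ½√97.16 ≈ ½·9.85698 ≈ 4.92849
m_c = ½√(2·39.69 + 2·51.84 − 34.81) = ½√148.25 ≈ ½·12.1758 ≈ 6.0879

m_a = 5.779, m_b = 4.928, m_c = 6.088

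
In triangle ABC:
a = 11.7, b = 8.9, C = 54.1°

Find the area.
Two sides and the included angle (SAS): A = ½·a·b·sin(C) = ½·11.7·8.9·sin(54.1°)
sin(54.1°) ≈ 0.810042
A ≈ ½·104.13·0.810042 = 52.065·0.810042 ≈ 42.1748

Area = 42.17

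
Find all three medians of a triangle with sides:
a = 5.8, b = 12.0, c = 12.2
Median formula: m_a = ½√(2b² + 2c² − a²) (and cyclically). a² = 33.64, b² = 144, c² = 148.84.
m_a = ½√(2·144 + 2·148.84 − 33.64) = ½√552.04 ≈ ½·23.4955 ≈ 11.7478
m_b = ½√(2·33.64 + 2·148.84 − 144) = ½√220.96 ≈ ½·14.8647 ≈ 7.43236
m_c = ½√(2·33.64 + 2·144 − 148.84) = ½√206.44 ≈ ½·14.368 ≈ 7.18401

m_a = 11.75, m_b = 7.432, m_c = 7.184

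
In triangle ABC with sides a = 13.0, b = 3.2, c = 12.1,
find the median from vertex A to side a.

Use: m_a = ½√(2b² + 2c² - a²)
m_a = ½√(2·3.2² + 2·12.1² − 13.0²) = ½√(2·10.24 + 2·146.41 − 169) = ½√(20.48 + 292.82 − 169) = ½√144.3
√144.3 ≈ 12.0125, so m_a ≈ 6.00625

m_a = 6.006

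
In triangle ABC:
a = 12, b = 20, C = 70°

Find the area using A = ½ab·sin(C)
A = ½·a·b·sin(C) = ½·12·20·sin(70°)
sin(70°) ≈ 0.939693
A ≈ ½·240·0.939693 = 120·0.939693 ≈ 112.763

Area = 112.8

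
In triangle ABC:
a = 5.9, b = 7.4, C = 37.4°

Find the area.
Two sides and the included angle (SAS): A = ½·a·b·sin(C) = ½·5.9·7.4·sin(37.4°)
sin(37.4°) ≈ 0.607376
A ≈ ½·43.66·0.607376 = 21.83·0.607376 ≈ 13.259

Area = 13.26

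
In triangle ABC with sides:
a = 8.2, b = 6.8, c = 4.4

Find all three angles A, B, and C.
Law of cosines for each angle (a² = 67.24, b² = 46.24, c² = 19.36):
cos(A) = (b² + c² − a²)/(2bc) = (46.24 + 19.36 − 67.24)/(2·6.8·4.4) = -1.64/59.84 ≈ -0.0274064  ⇒  A ≈ 91.5705°
cos(B) = (a² + c² − b²)/(2ac) = (67.24 + 19.36 − 46.24)/(2·8.2·4.4) = 40.36/72.16 ≈ 0.559313  ⇒  B ≈ 55.9917°
cos(C) = (a² + b² − c²)/(2ab) = (67.24 + 46.24 − 19.36)/(2·8.2·6.8) = 94.12/111.52 ≈ 0.843974  ⇒  C ≈ 32.4378°
Check: A + B + C ≈ 180°

A = 91.57°, B = 55.99°, C = 32.44°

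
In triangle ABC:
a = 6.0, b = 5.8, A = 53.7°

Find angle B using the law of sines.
a/sin(A) = b/sin(B)  ⇒  sin(B) = b·sin(A)/a = 5.8·sin(53.7°)/6.0
sin(53.7°) ≈ 0.805928
sin(B) ≈ 5.8·0.805928/6.0 ≈ 4.67438/6.0 ≈ 0.779064
B = arcsin(0.779064) ≈ 51.175°
(Since b ≤ a we need B ≤ A, so the obtuse alternative 180° − 51.175° ≈ 128.825° is rejected.)

B = 51.17°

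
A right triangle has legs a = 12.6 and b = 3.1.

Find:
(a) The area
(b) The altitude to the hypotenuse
(a) The legs are perpendicular, so Area = ½·a·b = ½·12.6·3.1 = ½·39.06 = 19.53
(b) Hypotenuse c = √(a² + b²) = √(158.76 + 9.61) = √168.37 ≈ 12.9757
    Area = ½·c·h_c  ⇒  h_c = 2·Area/c = 39.06/12.9757 ≈ 3.01023

Area = 19.53, h_c = 3.01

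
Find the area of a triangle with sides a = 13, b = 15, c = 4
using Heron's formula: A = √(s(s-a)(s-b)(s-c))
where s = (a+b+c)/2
s = (13 + 15 + 4)/2 = 32/2 = 16
s − a = 3, s − b = 1, s − c = 12
s(s−a)(s−b)(s−c) = 16·3·1·12 = 576
Area = √576 ≈ 24

s = 16.0, Area = 24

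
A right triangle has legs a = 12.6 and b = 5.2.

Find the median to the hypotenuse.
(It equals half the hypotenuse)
Hypotenuse c = √(a² + b²) = √(158.76 + 27.04) = √185.8 ≈ 13.6308
Median to hypotenuse = c/2 ≈ 13.6308/2 ≈ 6.81542

Median = 6.815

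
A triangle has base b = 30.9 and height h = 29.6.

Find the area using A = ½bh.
A = ½·b·h = ½·30.9·29.6 = ½·914.64 = 457.32

Area = 457.32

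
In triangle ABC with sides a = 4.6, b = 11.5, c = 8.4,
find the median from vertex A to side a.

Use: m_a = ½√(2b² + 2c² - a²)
m_a = ½√(2·11.5² + 2·8.4² − 4.6²) = ½√(2·132.25 + 2·70.56 − 21.16) = ½√(264.5 + 141.12 − 21.16) = ½√384.46
√384.46 ≈ 19.6077, so m_a ≈ 9.80383

m_a = 9.804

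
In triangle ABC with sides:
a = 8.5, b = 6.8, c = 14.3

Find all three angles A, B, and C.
Law of cosines for each angle (a² = 72.25, b² = 46.24, c² = 204.49):
cos(A) = (b² + c² − a²)/(2bc) = (46.24 + 204.49 − 72.25)/(2·6.8·14.3) = 178.48/194.48 ≈ 0.917729  ⇒  A ≈ 23.4036°
cos(B) = (a² + c² − b²)/(2ac) = (72.25 + 204.49 − 46.24)/(2·8.5·14.3) = 230.5/243.1 ≈ 0.948169  ⇒  B ≈ 18.5278°
cos(C) = (a² + b² − c²)/(2ab) = (72.25 + 46.24 − 204.49)/(2·8.5·6.8) = -86/115.6 ≈ -0.743945  ⇒  C ≈ 138.069°
Check: A + B + C ≈ 180°

A = 23.4°, B = 18.53°, C = 138.1°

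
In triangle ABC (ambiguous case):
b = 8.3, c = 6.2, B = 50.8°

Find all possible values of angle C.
b/sin(B) = c/sin(C)  ⇒  sin(C) = c·sin(B)/b = 6.2·sin(50.8°)/8.3
sin(50.8°) ≈ 0.774944
sin(C) ≈ 6.2·0.774944/8.3 ≈ 4.80466/8.3 ≈ 0.578874
Candidate 1: C₁ = arcsin(0.578874) ≈ 35.3714°  →  A = 180° − 50.8° − 35.3714° ≈ 93.8286° > 0, valid
Candidate 2: C₂ = 180° − C₁ ≈ 144.629°  →  A = 180° − 50.8° − 144.629° ≈ -15.4286° ≤ 0, not a valid triangle

C = 35.37° (one solution)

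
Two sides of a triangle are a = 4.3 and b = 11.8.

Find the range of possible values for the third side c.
Triangle inequality: |a − b| < c < a + b
|a − b| = |4.3 − 11.8| = 7.5
a + b = 4.3 + 11.8 = 16.1

7.5 < c < 16.1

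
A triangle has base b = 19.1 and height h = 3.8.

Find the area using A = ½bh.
A = ½·b·h = ½·19.1·3.8 = ½·72.58 = 36.29

Area = 36.29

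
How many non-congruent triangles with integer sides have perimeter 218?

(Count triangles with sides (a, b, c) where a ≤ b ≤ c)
Let a ≤ b ≤ c with a + b + c = 218. The only binding inequality is a + b > c, i.e. 218 − c > c, so c < 218/2; and c ≥ 218/3 since c is the largest side.
So 73 ≤ c ≤ 108. For each c, b runs from ⌈(218 − c)/2⌉ up to c (then a = 218 − b − c satisfies 1 ≤ a ≤ b automatically), giving c − ⌈(218 − c)/2⌉ + 1 choices.
Summing over c: 1 + 3 + 4 + 6 + … + 52 + 54  (36 terms, c = 73, …, 108) = 990
Check (closed form: nearest integer to p²/48 for even p, (p+3)²/48 for odd p): 218²/48 = 47524/48 ≈ 990.08 → 990

990 triangles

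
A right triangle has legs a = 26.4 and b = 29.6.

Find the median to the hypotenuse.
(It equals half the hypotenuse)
Hypotenuse c = √(a² + b²) = √(696.96 + 876.16) = √1573.12 ≈ 39.6626
Median to hypotenuse = c/2 ≈ 39.6626/2 ≈ 19.8313

Median = 19.83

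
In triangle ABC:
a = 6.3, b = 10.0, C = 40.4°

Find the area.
Two sides and the included angle (SAS): A = ½·a·b·sin(C) = ½·6.3·10.0·sin(40.4°)
sin(40.4°) ≈ 0.64812
A ≈ ½·63·0.64812 = 31.5·0.64812 ≈ 20.4158

Area = 20.42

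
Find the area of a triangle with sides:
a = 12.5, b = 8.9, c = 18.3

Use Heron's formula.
s = (12.5 + 8.9 + 18.3)/2 = 39.7/2 = 19.85
s − a = 7.35, s − b = 10.95, s − c = 1.55
s(s−a)(s−b)(s−c) = 19.85·7.35·10.95·1.55 ≈ 2476.25
Area = √2476.25 ≈ 49.7619

Area = 49.76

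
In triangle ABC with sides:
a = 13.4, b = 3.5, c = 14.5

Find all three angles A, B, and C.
Law of cosines for each angle (a² = 179.56, b² = 12.25, c² = 210.25):
cos(A) = (b² + c² − a²)/(2bc) = (12.25 + 210.25 − 179.56)/(2·3.5·14.5) = 42.94/101.5 ≈ 0.423054  ⇒  A ≈ 64.9724°
cos(B) = (a² + c² − b²)/(2ac) = (179.56 + 210.25 − 12.25)/(2·13.4·14.5) = 377.56/388.6 ≈ 0.97159  ⇒  B ≈ 13.69°
cos(C) = (a² + b² − c²)/(2ab) = (179.56 + 12.25 − 210.25)/(2·13.4·3.5) = -18.44/93.8 ≈ -0.196588  ⇒  C ≈ 101.338°
Check: A + B + C ≈ 180°

A = 64.97°, B = 13.69°, C = 101.3°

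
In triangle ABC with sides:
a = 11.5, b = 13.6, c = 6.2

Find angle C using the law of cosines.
c² = a² + b² − 2ab·cos(C)  ⇒  cos(C) = (a² + b² − c²)/(2ab)
cos(C) = (11.5² + 13.6² − 6.2²)/(2·11.5·13.6) = (132.25 + 184.96 − 38.44)/312.8 = 278.77/312.8 ≈ 0.891208
C = arccos(0.891208) ≈ 26.9745°

C = 26.97°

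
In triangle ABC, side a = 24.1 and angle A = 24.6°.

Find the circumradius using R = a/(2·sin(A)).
R = a/(2·sin(A)) = 24.1/(2·sin(24.6°))
sin(24.6°) ≈ 0.416281
R ≈ 24.1/(2·0.416281) = 24.1/0.832562 ≈ 28.9468

R = 28.95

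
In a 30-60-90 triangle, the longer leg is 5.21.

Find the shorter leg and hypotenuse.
In a 30-60-90 triangle the sides are in ratio 1 : √3 : 2, so short leg = long leg/√3 and hypotenuse = 2·(short leg).
Short leg = 5.21/√3 ≈ 5.21/1.73205 ≈ 3.00799
Hypotenuse = 2·3.00799 ≈ 6.01599

Short leg = 3.008, Hypotenuse = 6.016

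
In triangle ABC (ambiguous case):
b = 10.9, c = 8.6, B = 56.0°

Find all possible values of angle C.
b/sin(B) = c/sin(C)  ⇒  sin(C) = c·sin(B)/b = 8.6·sin(56.0°)/10.9
sin(56.0°) ≈ 0.829038
sin(C) ≈ 8.6·0.829038/10.9 ≈ 7.12972/10.9 ≈ 0.654103
Candidate 1: C₁ = arcsin(0.654103) ≈ 40.8517°  →  A = 180° − 56.0° − 40.8517° ≈ 83.1483° > 0, valid
Candidate 2: C₂ = 180° − C₁ ≈ 139.148°  →  A = 180° − 56.0° − 139.148° ≈ -15.1483° ≤ 0, not a valid triangle

C = 40.85° (one solution)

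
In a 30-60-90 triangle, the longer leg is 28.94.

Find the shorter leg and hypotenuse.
In a 30-60-90 triangle the sides are in ratio 1 : √3 : 2, so short leg = long leg/√3 and hypotenuse = 2·(short leg).
Short leg = 28.94/√3 ≈ 28.94/1.73205 ≈ 16.7085
Hypotenuse = 2·16.7085 ≈ 33.417

Short leg = 16.71, Hypotenuse = 33.42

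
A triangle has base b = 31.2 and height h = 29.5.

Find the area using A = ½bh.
A = ½·b·h = ½·31.2·29.5 = ½·920.4 = 460.2

Area = 460.2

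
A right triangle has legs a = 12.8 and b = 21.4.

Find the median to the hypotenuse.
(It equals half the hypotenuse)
Hypotenuse c = √(a² + b²) = √(163.84 + 457.96) = √621.8 ≈ 24.9359
Median to hypotenuse = c/2 ≈ 24.9359/2 ≈ 12.468

Median = 12.47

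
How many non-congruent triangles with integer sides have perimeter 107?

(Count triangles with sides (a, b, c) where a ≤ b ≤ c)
Let a ≤ b ≤ c with a + b + c = 107. The only binding inequality is a + b > c, i.e. 107 − c > c, so c < 107/2; and c ≥ 107/3 since c is the largest side.
So 36 ≤ c ≤ 53. For each c, b runs from ⌈(107 − c)/2⌉ up to c (then a = 107 − b − c satisfies 1 ≤ a ≤ b automatically), giving c − ⌈(107 − c)/2⌉ + 1 choices.
Summing over c: 1 + 3 + 4 + 6 + … + 25 + 27  (18 terms, c = 36, …, 53) = 252
Check (closed form: nearest integer to p²/48 for even p, (p+3)²/48 for odd p): (107+3)²/48 = 110²/48 = 12100/48 ≈ 252.08 → 252

252 triangles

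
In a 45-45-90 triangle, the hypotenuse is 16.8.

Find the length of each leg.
In a 45-45-90 triangle hypotenuse = leg·√2, so leg = hypotenuse/√2.
Leg = 16.8/√2 ≈ 16.8/1.41421 ≈ 11.8794

Each leg = 11.88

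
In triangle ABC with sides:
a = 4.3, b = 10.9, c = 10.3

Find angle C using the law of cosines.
c² = a² + b² − 2ab·cos(C)  ⇒  cos(C) = (a² + b² − c²)/(2ab)
cos(C) = (4.3² + 10.9² − 10.3²)/(2·4.3·10.9) = (18.49 + 118.81 − 106.09)/93.74 = 31.21/93.74 ≈ 0.332942
C = arccos(0.332942) ≈ 70.5525°

C = 70.55°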